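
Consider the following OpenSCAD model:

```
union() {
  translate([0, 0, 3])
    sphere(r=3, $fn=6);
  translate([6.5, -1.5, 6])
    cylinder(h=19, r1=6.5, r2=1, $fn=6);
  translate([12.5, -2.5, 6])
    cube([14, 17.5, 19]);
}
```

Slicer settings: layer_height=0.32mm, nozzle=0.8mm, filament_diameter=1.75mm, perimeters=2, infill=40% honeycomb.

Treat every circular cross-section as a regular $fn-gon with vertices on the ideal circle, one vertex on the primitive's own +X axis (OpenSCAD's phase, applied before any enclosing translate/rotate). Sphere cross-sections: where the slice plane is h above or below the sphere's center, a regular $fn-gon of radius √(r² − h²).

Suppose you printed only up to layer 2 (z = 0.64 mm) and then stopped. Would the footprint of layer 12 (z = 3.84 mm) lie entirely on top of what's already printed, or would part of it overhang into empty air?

Compare the two slices. At z = 0.64: the r=3 sphere slices to a regular 6-gon of circumradius 1.852 (√(r²−h²) with h=2.36 from center) (area = (6/2)·1.852²·sin(360°/6) = 8.91 mm²); the cone at (6.5, -1.5) is not intersected at this z (z outside [6, 25]); the cube at (12.5, -2.5) is not intersected at this z (z outside [6, 25]); Merging all regions: only the r=3 sphere is present, so the union is just that shape — area = 8.91 mm². At z = 3.84: the r=3 sphere contributes a regular 6-gon of circumradius √(3²−0.84²) = 2.880 (area = (6/2)·2.880²·sin(360°/6) = 21.55 mm²); the cone at (6.5, -1.5) is not intersected at this z (z outside [6, 25]); the cube at (12.5, -2.5) is not intersected at this z (z outside [6, 25]); Taking the union: only the r=3 sphere is present, so the union is just that shape — area = 21.55 mm². Checking containment: at z = 3.84 the cross-section extends beyond the z = 0.64 cross-section by about 12.64 mm².

part overhangs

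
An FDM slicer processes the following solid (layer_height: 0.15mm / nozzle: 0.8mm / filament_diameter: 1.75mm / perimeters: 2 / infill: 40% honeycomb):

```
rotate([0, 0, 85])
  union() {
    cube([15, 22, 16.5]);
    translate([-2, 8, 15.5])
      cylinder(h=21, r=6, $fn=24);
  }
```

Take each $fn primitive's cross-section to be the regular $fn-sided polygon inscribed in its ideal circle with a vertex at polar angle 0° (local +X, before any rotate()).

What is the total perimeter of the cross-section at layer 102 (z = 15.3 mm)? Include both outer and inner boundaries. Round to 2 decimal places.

At z = 15.3 mm: the cube is present — its section is the full 15×22 rectangle (perimeter 74.00 mm); the cylinder at (-2, 8) is not intersected at this z (z outside [15.5, 36.5]); Merging all regions: only the 15×22 cube is present, so the union is just that shape — boundary = 74.00 mm; (whole slice rotated 85° about Z — lengths, areas and connectivity unchanged). Overall, the cross-section is a single solid region. Total boundary length (outer) = 74.00 mm.

74.00 mm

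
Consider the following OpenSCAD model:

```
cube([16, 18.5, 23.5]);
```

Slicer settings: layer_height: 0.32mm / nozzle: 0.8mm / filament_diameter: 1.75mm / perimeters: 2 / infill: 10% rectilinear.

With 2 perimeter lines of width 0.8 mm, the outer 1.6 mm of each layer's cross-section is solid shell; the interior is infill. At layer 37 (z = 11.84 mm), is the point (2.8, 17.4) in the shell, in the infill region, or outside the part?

shell

At z = 11.84 mm: the cube (footprint 16×18.5) is included at this height. Overall, the cross-section is a single solid region. The nearest boundary edge runs (16.00, 18.50)→(0.00, 18.50); distance from the point to it = 1.10 mm. The point is inside the cross-section, 1.10 mm from the nearest boundary — within the 1.6 mm shell band (2 × 0.8).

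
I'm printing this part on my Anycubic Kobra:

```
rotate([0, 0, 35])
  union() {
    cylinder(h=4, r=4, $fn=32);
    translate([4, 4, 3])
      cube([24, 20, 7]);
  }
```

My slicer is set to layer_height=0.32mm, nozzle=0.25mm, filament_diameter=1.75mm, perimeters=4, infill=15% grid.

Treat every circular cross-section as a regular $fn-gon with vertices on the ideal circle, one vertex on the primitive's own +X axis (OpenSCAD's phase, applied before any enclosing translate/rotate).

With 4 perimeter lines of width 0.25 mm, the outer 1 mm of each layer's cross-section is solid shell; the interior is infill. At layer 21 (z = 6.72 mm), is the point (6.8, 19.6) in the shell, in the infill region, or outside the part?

At z = 6.72 mm: the cylinder is absent (z outside [0, 4]); the cube at (4, 4) (footprint 24×20) is included at this height; Merging all regions: only the 24×20 cube at (4, 4) is present, so the union is just that shape — 1 connected region; (rotated 35° about Z; rotation is an isometry so areas/perimeters/island counts are preserved). Overall, the cross-section is a single solid region. Undo the 35° rotation: the query point maps to (16.812, 12.155) in the un-rotated model frame. The nearest boundary edge runs (4.00, 4.00)→(28.00, 4.00); distance from the point to it = 8.16 mm. The point is inside the cross-section and 8.16 mm from the nearest boundary — more than the 1 mm shell width (4 × 0.25), so it's in the infill interior.

infill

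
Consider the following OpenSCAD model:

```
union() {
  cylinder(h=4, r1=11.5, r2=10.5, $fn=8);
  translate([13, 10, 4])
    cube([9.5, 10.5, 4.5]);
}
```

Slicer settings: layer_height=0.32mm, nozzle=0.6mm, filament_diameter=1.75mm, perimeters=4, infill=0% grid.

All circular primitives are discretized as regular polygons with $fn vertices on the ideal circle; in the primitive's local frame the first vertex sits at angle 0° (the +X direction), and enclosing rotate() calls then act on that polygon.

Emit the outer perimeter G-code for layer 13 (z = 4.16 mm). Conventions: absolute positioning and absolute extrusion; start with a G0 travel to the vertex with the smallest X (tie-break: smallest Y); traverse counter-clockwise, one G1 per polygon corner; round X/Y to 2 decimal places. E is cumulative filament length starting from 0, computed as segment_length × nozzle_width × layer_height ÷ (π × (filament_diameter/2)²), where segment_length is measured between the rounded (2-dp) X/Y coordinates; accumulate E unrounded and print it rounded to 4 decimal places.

G0 X13.00 Y10.00 Z4.16
G1 X22.50 Y10.00 E0.7583
G1 X22.50 Y20.50 E1.5965
G1 X13.00 Y20.50 E2.3548
G1 X13.00 Y10.00 E3.1930

At z = 4.16 mm: the cone does not reach this height (z outside [0, 4]); the 9.5×10.5 cube at (13, 10) contributes its full rectangle; Taking the union: only the 9.5×10.5 cube at (13, 10) is present, so the union is just that shape — 1 connected region. The outline is a single polygon with 4 vertices. Extrusion per mm of travel: 0.6 × 0.32 / (π × 0.875²) = 0.079824. Accumulating E over each segment gives final E = 3.1930.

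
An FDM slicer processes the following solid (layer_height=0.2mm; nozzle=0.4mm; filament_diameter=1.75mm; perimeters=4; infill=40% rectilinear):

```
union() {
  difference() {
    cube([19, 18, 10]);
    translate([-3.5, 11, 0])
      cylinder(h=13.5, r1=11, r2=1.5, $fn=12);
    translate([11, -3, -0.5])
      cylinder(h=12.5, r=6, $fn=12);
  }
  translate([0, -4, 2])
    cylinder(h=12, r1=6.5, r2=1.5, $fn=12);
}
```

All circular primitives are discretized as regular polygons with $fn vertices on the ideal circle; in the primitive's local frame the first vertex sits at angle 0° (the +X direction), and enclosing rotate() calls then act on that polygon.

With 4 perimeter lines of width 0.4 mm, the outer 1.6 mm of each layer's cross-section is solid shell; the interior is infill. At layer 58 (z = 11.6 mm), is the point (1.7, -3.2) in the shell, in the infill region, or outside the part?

At z = 11.6 mm: the cube is absent (z outside [0, 10]); the cone at (-3.5, 11): at t=0.859 of its height the radius interpolates to r₁+(r₂−r₁)t = 2.837, giving a regular 12-gon of that circumradius; the r=6 cylinder at (11, -3) contributes a regular 12-gon of circumradius 6; Taking the first minus the rest: the first operand is absent here, so nothing remains; the cone at (0, -4) contributes a regular 12-gon of circumradius 2.500 (interpolated between r1=6.5 and r2=1.5 at t=0.800); Taking the union: only the cone at (0, -4) is present, so the union is just that shape — 1 connected region. Overall, the cross-section is a single solid region. The nearest boundary edge runs (2.50, -4.00)→(2.17, -2.75); distance from the point to it = 0.57 mm. The point is inside the cross-section, 0.57 mm from the nearest boundary — within the 1.6 mm shell band (4 × 0.4).

shell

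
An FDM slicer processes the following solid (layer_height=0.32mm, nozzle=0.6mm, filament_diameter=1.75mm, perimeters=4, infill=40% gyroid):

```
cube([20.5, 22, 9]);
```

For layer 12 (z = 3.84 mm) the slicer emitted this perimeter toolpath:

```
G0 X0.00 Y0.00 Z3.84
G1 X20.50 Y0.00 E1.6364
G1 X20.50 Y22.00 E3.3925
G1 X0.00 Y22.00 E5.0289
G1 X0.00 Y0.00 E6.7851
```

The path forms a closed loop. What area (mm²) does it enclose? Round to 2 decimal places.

451.00 mm²

Apply the shoelace formula to the sequence of (X, Y) vertices; enclosed area = 451.00 mm².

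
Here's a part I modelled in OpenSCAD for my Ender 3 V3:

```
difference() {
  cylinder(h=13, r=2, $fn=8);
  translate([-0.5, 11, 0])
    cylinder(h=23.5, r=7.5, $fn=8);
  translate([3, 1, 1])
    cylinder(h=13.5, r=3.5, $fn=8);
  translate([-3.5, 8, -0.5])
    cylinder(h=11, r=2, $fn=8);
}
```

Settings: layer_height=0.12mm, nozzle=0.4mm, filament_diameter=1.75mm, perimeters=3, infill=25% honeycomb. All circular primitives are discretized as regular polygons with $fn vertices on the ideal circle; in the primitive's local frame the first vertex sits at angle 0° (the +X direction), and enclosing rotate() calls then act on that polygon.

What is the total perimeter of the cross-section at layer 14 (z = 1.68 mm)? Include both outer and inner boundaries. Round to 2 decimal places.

At z = 1.68 mm: the cylinder: section is a regular 8-gon, circumradius r=2 (perimeter = 2·8·2.000·sin(180°/8) = 12.25 mm); the r=7.5 cylinder at (-0.5, 11) contributes a regular 8-gon of circumradius 7.5 (perimeter = 2·8·7.500·sin(180°/8) = 45.92 mm); the r=3.5 cylinder at (3, 1) gives a regular 8-gon of circumradius 3.5 (constant along its height) (perimeter = 2·8·3.500·sin(180°/8) = 21.43 mm); the cylinder at (-3.5, 8): section is a regular 8-gon, circumradius r=2 (perimeter = 2·8·2.000·sin(180°/8) = 12.25 mm); Taking the first minus the rest: starting from the r=2 cylinder, the r=7.5 cylinder at (-0.5, 11) misses the remaining region (no effect); the r=3.5 cylinder at (3, 1) partially overlaps it — only the 5.64 mm² overlap (of its 34.65 mm²) is removed, clipping the outline; the r=2 cylinder at (-3.5, 8) misses the remaining region (no effect) — boundary = 11.10 mm. Overall, the cross-section is a single solid region. Total boundary length (outer) = 11.10 mm.

11.10 mm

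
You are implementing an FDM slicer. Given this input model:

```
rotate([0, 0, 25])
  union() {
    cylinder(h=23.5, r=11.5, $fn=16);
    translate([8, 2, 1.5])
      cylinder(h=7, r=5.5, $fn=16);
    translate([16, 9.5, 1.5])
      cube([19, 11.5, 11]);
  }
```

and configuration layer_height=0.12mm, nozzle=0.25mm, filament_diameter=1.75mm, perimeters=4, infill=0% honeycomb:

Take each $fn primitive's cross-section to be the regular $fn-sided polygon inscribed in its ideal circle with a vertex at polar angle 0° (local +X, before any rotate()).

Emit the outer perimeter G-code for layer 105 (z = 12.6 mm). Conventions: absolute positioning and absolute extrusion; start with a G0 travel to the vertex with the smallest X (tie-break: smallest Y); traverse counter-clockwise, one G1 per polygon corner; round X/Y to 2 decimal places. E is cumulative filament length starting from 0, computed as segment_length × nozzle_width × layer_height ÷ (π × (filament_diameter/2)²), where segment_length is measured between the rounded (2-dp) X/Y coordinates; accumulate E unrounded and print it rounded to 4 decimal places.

G0 X-11.49 Y-0.50 Z12.60
G1 X-10.42 Y-4.86 E0.0560
G1 X-7.77 Y-8.48 E0.1119
G1 X-3.93 Y-10.81 E0.1680
G1 X0.50 Y-11.49 E0.2239
G1 X4.86 Y-10.42 E0.2799
G1 X8.48 Y-7.77 E0.3358
G1 X10.81 Y-3.93 E0.3918
G1 X11.49 Y0.50 E0.4477
G1 X10.42 Y4.86 E0.5037
G1 X7.77 Y8.48 E0.5597
G1 X3.93 Y10.81 E0.6157
G1 X-0.50 Y11.49 E0.6716
G1 X-4.86 Y10.42 E0.7276
G1 X-8.48 Y7.77 E0.7836
G1 X-10.81 Y3.93 E0.8396
G1 X-11.49 Y-0.50 E0.8955

At z = 12.6 mm: the r=11.5 cylinder contributes a regular 16-gon of circumradius 11.5; the cylinder at (8, 2) does not reach this height (z outside [1.5, 8.5]); the cube at (16, 9.5) is absent (z outside [1.5, 12.5]); Combining (union): only the r=11.5 cylinder is present, so the union is just that shape — 1 connected region; (rotated 25° about Z; rotation is an isometry so areas/perimeters/island counts are preserved). The outline is a single polygon with 16 vertices. Extrusion per mm of travel: 0.25 × 0.12 / (π × 0.875²) = 0.012473. Accumulating E over each segment gives final E = 0.8955.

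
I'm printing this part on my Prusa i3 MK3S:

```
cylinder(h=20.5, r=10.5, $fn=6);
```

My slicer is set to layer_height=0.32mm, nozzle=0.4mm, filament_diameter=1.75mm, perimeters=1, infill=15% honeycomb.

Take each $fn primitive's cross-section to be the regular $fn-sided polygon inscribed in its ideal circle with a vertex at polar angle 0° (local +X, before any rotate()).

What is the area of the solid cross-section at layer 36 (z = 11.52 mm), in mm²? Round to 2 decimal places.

286.44 mm²

At z = 11.52 mm: the r=10.5 cylinder gives a regular 6-gon of circumradius 10.5 (constant along its height) (area = (6/2)·10.500²·sin(360°/6) = 286.44 mm²). Overall, the cross-section is a single solid region. Net area = 286.44 mm².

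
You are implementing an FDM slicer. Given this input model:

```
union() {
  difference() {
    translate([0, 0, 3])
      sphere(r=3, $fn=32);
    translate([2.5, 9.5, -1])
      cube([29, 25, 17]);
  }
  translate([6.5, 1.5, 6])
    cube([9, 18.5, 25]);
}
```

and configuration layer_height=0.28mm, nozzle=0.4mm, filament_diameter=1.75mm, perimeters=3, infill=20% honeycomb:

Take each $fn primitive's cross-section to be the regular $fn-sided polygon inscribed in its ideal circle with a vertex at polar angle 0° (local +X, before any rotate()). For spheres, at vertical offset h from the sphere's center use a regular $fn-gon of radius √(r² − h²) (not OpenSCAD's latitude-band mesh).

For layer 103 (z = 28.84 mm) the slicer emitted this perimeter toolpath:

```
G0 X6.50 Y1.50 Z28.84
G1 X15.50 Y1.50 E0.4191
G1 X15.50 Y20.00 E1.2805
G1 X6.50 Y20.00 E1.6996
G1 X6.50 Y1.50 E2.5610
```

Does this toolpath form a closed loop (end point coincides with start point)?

Start point (G0): (6.50, 1.50). End point (last G1): the path returns to the start — closed.

yes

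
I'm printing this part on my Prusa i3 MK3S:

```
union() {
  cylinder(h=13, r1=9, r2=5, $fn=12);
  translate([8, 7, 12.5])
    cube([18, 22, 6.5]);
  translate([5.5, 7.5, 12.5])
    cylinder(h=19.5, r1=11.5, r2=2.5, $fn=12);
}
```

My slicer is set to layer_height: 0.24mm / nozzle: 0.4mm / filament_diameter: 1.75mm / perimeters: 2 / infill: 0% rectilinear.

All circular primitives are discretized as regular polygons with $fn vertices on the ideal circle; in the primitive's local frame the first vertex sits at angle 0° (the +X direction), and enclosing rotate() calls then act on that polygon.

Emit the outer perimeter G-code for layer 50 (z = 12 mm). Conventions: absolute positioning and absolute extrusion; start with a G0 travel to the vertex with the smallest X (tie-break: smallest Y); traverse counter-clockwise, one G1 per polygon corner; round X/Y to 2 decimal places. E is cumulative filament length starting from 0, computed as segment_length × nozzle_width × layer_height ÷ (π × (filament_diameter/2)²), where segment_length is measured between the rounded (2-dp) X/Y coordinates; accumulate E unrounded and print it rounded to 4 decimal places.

At z = 12 mm: the cone (r1=9→r2=5) has section circumradius 5.308 here — a regular 12-gon; the cube at (8, 7) is not intersected at this z (z outside [12.5, 19]); the cone at (5.5, 7.5) is not intersected at this z (z outside [12.5, 32]); Taking the union: only the cone is present, so the union is just that shape — 1 connected region. The outline is a single polygon with 12 vertices. Extrusion per mm of travel: 0.4 × 0.24 / (π × 0.875²) = 0.039912. Accumulating E over each segment gives final E = 1.3162.

G0 X-5.31 Y0.00 Z12.00
G1 X-4.60 Y-2.65 E0.1095
G1 X-2.65 Y-4.60 E0.2196
G1 X0.00 Y-5.31 E0.3291
G1 X2.65 Y-4.60 E0.4386
G1 X4.60 Y-2.65 E0.5486
G1 X5.31 Y0.00 E0.6581
G1 X4.60 Y2.65 E0.7676
G1 X2.65 Y4.60 E0.8777
G1 X0.00 Y5.31 E0.9872
G1 X-2.65 Y4.60 E1.0967
G1 X-4.60 Y2.65 E1.2067
G1 X-5.31 Y0.00 E1.3162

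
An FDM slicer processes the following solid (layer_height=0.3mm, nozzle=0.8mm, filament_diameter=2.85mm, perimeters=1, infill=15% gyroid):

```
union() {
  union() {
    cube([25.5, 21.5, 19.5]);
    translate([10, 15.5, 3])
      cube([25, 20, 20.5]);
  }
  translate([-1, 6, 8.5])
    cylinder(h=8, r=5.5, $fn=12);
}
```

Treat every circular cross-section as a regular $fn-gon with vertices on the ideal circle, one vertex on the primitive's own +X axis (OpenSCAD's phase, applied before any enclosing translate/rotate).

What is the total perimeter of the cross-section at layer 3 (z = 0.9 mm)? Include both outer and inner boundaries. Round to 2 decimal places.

At z = 0.9 mm: the 25.5×21.5 cube contributes its full rectangle (perimeter 94.00 mm); the cube at (10, 15.5) is not intersected at this z (z outside [3, 23.5]); Taking the union: only the 25.5×21.5 cube is present, so the union is just that shape — boundary = 94.00 mm; the cylinder at (-1, 6) does not reach this height (z outside [8.5, 16.5]); Merging all regions: only that combined region is present, so the union is just that shape — boundary = 94.00 mm. Overall, the cross-section is a single solid region. Total boundary length (outer) = 94.00 mm.

94.00 mm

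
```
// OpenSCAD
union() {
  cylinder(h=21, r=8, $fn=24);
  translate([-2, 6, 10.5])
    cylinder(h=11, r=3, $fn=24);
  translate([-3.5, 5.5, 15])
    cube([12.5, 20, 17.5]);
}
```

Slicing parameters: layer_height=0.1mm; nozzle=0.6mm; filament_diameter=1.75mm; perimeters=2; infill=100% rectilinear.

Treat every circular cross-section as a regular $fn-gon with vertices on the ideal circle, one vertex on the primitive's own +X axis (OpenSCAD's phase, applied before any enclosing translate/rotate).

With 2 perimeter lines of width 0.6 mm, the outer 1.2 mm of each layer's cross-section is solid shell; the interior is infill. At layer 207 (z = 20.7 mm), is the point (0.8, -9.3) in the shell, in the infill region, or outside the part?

outside

At z = 20.7 mm: the cylinder: section is a regular 24-gon, circumradius r=8; the cylinder at (-2, 6): section is a regular 24-gon, circumradius r=3; the 12.5×20 cube at (-3.5, 5.5) contributes its full rectangle; Taking the union: the regions partially overlap (shared area 43.70 mm²), so overlapping operands fuse into one piece — 1 connected region. Overall, the cross-section is a single solid region. The nearest boundary edge runs (2.07, -7.73)→(-0.00, -8.00); distance from the point to it = 1.39 mm. The point is not inside any of the regions above, so it lies outside the cross-section (1.39 mm from the nearest boundary).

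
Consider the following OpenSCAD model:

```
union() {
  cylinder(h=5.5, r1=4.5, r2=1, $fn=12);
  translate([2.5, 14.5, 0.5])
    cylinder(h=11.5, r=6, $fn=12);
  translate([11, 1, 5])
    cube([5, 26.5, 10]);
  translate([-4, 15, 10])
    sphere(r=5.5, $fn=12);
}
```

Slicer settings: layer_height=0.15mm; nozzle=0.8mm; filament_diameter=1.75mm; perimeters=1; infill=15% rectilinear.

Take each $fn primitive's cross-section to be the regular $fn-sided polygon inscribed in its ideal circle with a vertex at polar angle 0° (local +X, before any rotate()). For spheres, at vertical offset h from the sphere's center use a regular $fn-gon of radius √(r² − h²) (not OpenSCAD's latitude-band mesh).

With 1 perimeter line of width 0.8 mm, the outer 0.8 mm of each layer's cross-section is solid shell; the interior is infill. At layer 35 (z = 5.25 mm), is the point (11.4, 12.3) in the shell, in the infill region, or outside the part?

shell

At z = 5.25 mm: the cone (r1=4.5→r2=1) has section circumradius 1.159 here — a regular 12-gon; the cylinder at (2.5, 14.5): section is a regular 12-gon, circumradius r=6; the cube at (11, 1) (footprint 5×26.5) is included at this height; the r=5.5 sphere at (-4, 15) contributes a regular 12-gon of circumradius √(5.5²−4.75²) = 2.773; Taking the union: the regions partially overlap (shared area 7.02 mm²), so overlapping operands fuse into one piece — 3 connected regions. Overall, the cross-section has 3 separate islands. The nearest boundary edge runs (11.00, 1.00)→(11.00, 27.50); distance from the point to it = 0.40 mm. (Shell/infill is judged within the island containing the point — the largest one.) The point is inside the cross-section, 0.40 mm from the nearest boundary — within the 0.8 mm shell band (1 × 0.8).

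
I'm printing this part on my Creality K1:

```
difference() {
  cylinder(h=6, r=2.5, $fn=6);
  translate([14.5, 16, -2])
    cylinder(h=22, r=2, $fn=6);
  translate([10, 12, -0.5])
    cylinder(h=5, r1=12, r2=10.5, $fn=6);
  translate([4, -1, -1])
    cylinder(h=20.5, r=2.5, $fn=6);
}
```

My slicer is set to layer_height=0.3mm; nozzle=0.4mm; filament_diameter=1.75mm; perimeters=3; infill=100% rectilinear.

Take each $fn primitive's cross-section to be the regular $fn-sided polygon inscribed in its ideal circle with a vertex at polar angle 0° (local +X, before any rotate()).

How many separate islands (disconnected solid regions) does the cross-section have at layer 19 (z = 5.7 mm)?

1

At z = 5.7 mm: the r=2.5 cylinder gives a regular 6-gon of circumradius 2.5 (constant along its height); the cylinder at (14.5, 16): section is a regular 6-gon, circumradius r=2; the cone at (10, 12) is not intersected at this z (z outside [-0.5, 4.5]); the r=2.5 cylinder at (4, -1) gives a regular 6-gon of circumradius 2.5 (constant along its height); Taking the first minus the rest: starting from the r=2.5 cylinder, the r=2 cylinder at (14.5, 16) misses the remaining region (no effect); the r=2.5 cylinder at (4, -1) partially overlaps it — only the 0.58 mm² overlap (of its 16.24 mm²) is removed, clipping the outline — 1 connected region. Overall, the cross-section is a single solid region. Island count = 1.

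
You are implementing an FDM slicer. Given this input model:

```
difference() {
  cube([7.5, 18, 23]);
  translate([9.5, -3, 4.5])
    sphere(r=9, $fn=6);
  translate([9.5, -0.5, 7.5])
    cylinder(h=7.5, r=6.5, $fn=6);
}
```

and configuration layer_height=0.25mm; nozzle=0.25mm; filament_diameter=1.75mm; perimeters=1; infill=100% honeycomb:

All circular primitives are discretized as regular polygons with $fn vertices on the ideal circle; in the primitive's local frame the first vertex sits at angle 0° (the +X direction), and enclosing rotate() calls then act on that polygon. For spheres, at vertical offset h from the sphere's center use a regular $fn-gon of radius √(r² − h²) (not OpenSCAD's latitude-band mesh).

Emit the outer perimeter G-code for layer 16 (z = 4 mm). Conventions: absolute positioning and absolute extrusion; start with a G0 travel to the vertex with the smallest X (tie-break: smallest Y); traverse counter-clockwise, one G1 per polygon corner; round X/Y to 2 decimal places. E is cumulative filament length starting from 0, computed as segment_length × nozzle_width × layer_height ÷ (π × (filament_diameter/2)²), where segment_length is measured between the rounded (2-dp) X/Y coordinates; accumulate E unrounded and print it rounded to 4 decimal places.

G0 X0.00 Y0.00 Z4.00
G1 X2.25 Y0.00 E0.0585
G1 X5.01 Y4.78 E0.2019
G1 X7.50 Y4.78 E0.2666
G1 X7.50 Y18.00 E0.6101
G1 X0.00 Y18.00 E0.8050
G1 X0.00 Y0.00 E1.2727

At z = 4 mm: the cube is present — its section is the full 7.5×18 rectangle; the r=9 sphere at (9.5, -3) contributes a regular 6-gon of circumradius √(9²−0.5²) = 8.986; the cylinder at (9.5, -0.5) does not reach this height (z outside [7.5, 15]); Taking the first minus the rest: starting from the 7.5×18 cube, the r=9 sphere at (9.5, -3) partially overlaps it — only the 18.52 mm² overlap (of its 209.79 mm²) is removed, clipping the outline — 1 connected region. The outline is a single polygon with 6 vertices. Extrusion per mm of travel: 0.25 × 0.25 / (π × 0.875²) = 0.025984. Accumulating E over each segment gives final E = 1.2727.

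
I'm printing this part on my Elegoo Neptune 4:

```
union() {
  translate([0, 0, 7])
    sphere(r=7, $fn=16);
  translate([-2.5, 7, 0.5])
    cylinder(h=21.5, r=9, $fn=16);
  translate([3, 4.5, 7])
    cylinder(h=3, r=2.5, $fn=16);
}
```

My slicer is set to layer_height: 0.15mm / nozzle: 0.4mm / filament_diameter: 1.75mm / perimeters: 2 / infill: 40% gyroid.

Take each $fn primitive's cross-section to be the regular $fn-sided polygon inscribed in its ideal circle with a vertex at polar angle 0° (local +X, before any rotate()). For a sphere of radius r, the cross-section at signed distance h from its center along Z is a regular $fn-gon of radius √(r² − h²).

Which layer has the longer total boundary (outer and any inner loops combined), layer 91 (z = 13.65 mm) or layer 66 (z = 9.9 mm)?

layer 66 (z = 9.9 mm)

Layer 91 (z = 13.65): the r=7 sphere contributes a regular 16-gon of circumradius √(7²−6.65²) = 2.186 (perimeter = 2·16·2.186·sin(180°/16) = 13.65 mm); the r=9 cylinder at (-2.5, 7) gives a regular 16-gon of circumradius 9 (constant along its height) (perimeter = 2·16·9.000·sin(180°/16) = 56.19 mm); the cylinder at (3, 4.5) is not intersected at this z (z outside [7, 10]); Merging all regions: the regions partially overlap (shared area 12.89 mm²), so the edge portions inside another operand are dropped and the merged outline is re-measured after clipping — boundary = 56.78 mm. So its perimeter = 56.78 mm. Layer 66 (z = 9.9): the r=7 sphere slices to a regular 16-gon of circumradius 6.371 (√(r²−h²) with h=2.9 from center) (perimeter = 2·16·6.371·sin(180°/16) = 39.77 mm); the r=9 cylinder at (-2.5, 7) gives a regular 16-gon of circumradius 9 (constant along its height) (perimeter = 2·16·9.000·sin(180°/16) = 56.19 mm); the r=2.5 cylinder at (3, 4.5) gives a regular 16-gon of circumradius 2.5 (constant along its height) (perimeter = 2·16·2.500·sin(180°/16) = 15.61 mm); Taking the union: the regions partially overlap (shared area 89.37 mm²), so the edge portions inside another operand are dropped and the merged outline is re-measured after clipping — boundary = 64.42 mm. So its perimeter = 64.42 mm. Layer 66 is larger (64.42 vs 56.78 mm).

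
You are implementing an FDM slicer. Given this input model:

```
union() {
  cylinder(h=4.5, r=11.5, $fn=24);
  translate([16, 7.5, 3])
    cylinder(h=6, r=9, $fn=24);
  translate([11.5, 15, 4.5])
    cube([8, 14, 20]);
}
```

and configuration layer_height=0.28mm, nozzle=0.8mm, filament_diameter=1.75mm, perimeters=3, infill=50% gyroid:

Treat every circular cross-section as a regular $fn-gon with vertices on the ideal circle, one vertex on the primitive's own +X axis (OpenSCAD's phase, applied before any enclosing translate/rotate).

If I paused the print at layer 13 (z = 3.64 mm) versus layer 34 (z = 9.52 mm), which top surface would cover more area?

layer 13 (z = 3.64 mm)

Layer 13 (z = 3.64): the cylinder: section is a regular 24-gon, circumradius r=11.5 (area = (24/2)·11.500²·sin(360°/24) = 410.75 mm²); the r=9 cylinder at (16, 7.5) gives a regular 24-gon of circumradius 9 (constant along its height) (area = (24/2)·9.000²·sin(360°/24) = 251.57 mm²); the cube at (11.5, 15) is absent (z outside [4.5, 24.5]); Taking the union: the regions partially overlap — summed areas 662.32 mm² minus the doubly-counted overlap 18.48 mm² gives 643.84 mm² — area = 643.84 mm². So its area = 643.84 mm². Layer 34 (z = 9.52): the cylinder is absent (z outside [0, 4.5]); the cylinder at (16, 7.5) does not reach this height (z outside [3, 9]); the cube at (11.5, 15) is present — its section is the full 8×14 rectangle (area 112.00 mm²); Merging all regions: only the 8×14 cube at (11.5, 15) is present, so the union is just that shape — area = 112.00 mm². So its area = 112.00 mm². Layer 13 is larger (643.84 vs 112.00 mm²).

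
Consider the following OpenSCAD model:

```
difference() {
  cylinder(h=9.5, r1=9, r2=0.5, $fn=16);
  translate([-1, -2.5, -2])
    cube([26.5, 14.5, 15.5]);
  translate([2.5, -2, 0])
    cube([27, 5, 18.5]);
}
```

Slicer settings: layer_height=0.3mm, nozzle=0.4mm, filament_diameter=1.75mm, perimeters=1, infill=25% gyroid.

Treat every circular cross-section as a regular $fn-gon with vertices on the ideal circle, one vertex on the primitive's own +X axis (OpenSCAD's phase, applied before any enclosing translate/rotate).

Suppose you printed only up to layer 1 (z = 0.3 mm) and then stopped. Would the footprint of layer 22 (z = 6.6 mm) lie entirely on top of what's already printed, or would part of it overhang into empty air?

entirely on top

Compare the two slices. At z = 0.3: the cone: at t=0.032 of its height the radius interpolates to r₁+(r₂−r₁)t = 8.732, giving a regular 16-gon of that circumradius (area = (16/2)·8.732²·sin(360°/16) = 233.41 mm²); the 26.5×14.5 cube at (-1, -2.5) contributes its full rectangle (area 384.25 mm²); the cube at (2.5, -2) (footprint 27×5) is included at this height (area 135.00 mm²); Subtracting the remaining from the first: starting from the cone (233.41 mm²), the 26.5×14.5 cube at (-1, -2.5) partially overlaps it — only the 90.69 mm² overlap (of its 384.25 mm²) is removed, clipping the outline; the 27×5 cube at (2.5, -2) misses the remaining region (no effect) — area = 142.72 mm². At z = 6.6: the cone contributes a regular 16-gon of circumradius 3.095 (interpolated between r1=9 and r2=0.5 at t=0.695) (area = (16/2)·3.095²·sin(360°/16) = 29.32 mm²); the cube at (-1, -2.5) is present — its section is the full 26.5×14.5 rectangle (area 384.25 mm²); the cube at (2.5, -2) is present — its section is the full 27×5 rectangle (area 135.00 mm²); Taking the first minus the rest: starting from the cone (29.32 mm²), the 26.5×14.5 cube at (-1, -2.5) partially overlaps it — only the 19.49 mm² overlap (of its 384.25 mm²) is removed, clipping the outline; the 27×5 cube at (2.5, -2) misses the remaining region (no effect) — area = 9.83 mm². Checking containment: the cross-section at z = 6.6 is a subset of the cross-section at z = 0.3.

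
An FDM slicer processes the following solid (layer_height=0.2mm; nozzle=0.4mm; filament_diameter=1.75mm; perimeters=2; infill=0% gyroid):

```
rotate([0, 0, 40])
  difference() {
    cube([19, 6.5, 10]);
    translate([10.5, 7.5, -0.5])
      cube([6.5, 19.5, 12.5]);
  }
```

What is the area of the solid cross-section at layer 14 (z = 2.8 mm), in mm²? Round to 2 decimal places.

At z = 2.8 mm: the 19×6.5 cube contributes its full rectangle (area 123.50 mm²); the cube at (10.5, 7.5) (footprint 6.5×19.5) is included at this height (area 126.75 mm²); Subtracting the remaining from the first: starting from the 19×6.5 cube (123.50 mm²), the 6.5×19.5 cube at (10.5, 7.5) misses the remaining region (no effect) — area = 123.50 mm²; (rotated 40° about Z; rotation is an isometry so areas/perimeters/island counts are preserved). Overall, the cross-section is a single solid region. Net area = 123.50 mm².

123.50 mm²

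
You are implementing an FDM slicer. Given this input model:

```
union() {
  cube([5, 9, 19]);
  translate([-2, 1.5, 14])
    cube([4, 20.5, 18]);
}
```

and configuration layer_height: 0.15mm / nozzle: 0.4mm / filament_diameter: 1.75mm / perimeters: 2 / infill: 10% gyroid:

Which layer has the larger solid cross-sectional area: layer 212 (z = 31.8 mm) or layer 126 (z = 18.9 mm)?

Layer 212 (z = 31.8): the cube does not reach this height (z outside [0, 19]); the cube at (-2, 1.5) (footprint 4×20.5) is included at this height (area 82.00 mm²); Taking the union: only the 4×20.5 cube at (-2, 1.5) is present, so the union is just that shape — area = 82.00 mm². So its area = 82.00 mm². Layer 126 (z = 18.9): the cube (footprint 5×9) is included at this height (area 45.00 mm²); the cube at (-2, 1.5) (footprint 4×20.5) is included at this height (area 82.00 mm²); Combining (union): the regions partially overlap — summed areas 127.00 mm² minus the doubly-counted overlap 15.00 mm² gives 112.00 mm² — area = 112.00 mm². So its area = 112.00 mm². Layer 126 is larger (112.00 vs 82.00 mm²).

layer 126 (z = 18.9 mm)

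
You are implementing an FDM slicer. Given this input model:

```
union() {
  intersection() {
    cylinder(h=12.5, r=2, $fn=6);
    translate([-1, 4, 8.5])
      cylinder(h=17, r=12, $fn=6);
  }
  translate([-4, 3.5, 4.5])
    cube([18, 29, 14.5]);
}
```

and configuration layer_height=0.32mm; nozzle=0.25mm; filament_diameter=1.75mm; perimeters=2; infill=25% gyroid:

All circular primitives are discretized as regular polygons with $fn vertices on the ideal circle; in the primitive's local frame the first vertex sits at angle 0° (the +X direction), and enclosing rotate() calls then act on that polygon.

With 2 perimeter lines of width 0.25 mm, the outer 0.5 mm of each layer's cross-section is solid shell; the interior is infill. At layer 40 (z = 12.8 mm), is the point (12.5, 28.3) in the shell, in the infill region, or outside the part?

infill

At z = 12.8 mm: the cylinder is not intersected at this z (z outside [0, 12.5]); the cylinder at (-1, 4): section is a regular 6-gon, circumradius r=12; After intersecting: at least one operand is absent at this height, so nothing remains; the 18×29 cube at (-4, 3.5) contributes its full rectangle; Taking the union: only the 18×29 cube at (-4, 3.5) is present, so the union is just that shape — 1 connected region. Overall, the cross-section is a single solid region. The nearest boundary edge runs (14.00, 3.50)→(14.00, 32.50); distance from the point to it = 1.50 mm. The point is inside the cross-section and 1.50 mm from the nearest boundary — more than the 0.5 mm shell width (2 × 0.25), so it's in the infill interior.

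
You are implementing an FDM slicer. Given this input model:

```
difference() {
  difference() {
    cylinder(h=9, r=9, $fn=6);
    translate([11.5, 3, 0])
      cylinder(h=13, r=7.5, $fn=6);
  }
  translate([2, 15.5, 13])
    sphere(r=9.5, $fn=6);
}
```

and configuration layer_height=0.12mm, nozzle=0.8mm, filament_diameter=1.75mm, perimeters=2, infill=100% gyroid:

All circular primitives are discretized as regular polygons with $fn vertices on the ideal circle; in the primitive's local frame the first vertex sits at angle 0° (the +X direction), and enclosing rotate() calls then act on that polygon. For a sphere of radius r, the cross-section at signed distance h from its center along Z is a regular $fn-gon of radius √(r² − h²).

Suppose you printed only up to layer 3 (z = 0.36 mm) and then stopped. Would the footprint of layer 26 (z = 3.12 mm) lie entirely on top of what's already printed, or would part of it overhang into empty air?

Compare the two slices. At z = 0.36: the r=9 cylinder contributes a regular 6-gon of circumradius 9 (area = (6/2)·9.000²·sin(360°/6) = 210.44 mm²); the r=7.5 cylinder at (11.5, 3) gives a regular 6-gon of circumradius 7.5 (constant along its height) (area = (6/2)·7.500²·sin(360°/6) = 146.14 mm²); Taking the first minus the rest: starting from the r=9 cylinder (210.44 mm²), the r=7.5 cylinder at (11.5, 3) partially overlaps it — only the 19.05 mm² overlap (of its 146.14 mm²) is removed, clipping the outline — area = 191.39 mm²; the sphere at (2, 15.5) is not intersected at this z (|z−center|=12.640 > r=9.5); Taking the first minus the rest: none of the subtracted shapes is present at this height, so that combined region is unchanged — area = 191.39 mm². At z = 3.12: the r=9 cylinder contributes a regular 6-gon of circumradius 9 (area = (6/2)·9.000²·sin(360°/6) = 210.44 mm²); the cylinder at (11.5, 3): section is a regular 6-gon, circumradius r=7.5 (area = (6/2)·7.500²·sin(360°/6) = 146.14 mm²); Taking the first minus the rest: starting from the r=9 cylinder (210.44 mm²), the r=7.5 cylinder at (11.5, 3) partially overlaps it — only the 19.05 mm² overlap (of its 146.14 mm²) is removed, clipping the outline — area = 191.39 mm²; the sphere at (2, 15.5) is absent (|z−center|=9.880 > r=9.5); Taking the first minus the rest: none of the subtracted shapes is present at this height, so the result so far is unchanged — area = 191.39 mm². Checking containment: the cross-section at z = 3.12 is a subset of the cross-section at z = 0.36.

entirely on top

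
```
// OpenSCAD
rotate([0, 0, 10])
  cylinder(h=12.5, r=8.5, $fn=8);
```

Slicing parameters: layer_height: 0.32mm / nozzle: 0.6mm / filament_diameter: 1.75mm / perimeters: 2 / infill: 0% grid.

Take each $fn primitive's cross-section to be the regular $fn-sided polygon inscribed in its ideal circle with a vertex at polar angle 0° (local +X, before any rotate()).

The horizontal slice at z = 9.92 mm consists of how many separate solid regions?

At z = 9.92 mm: the r=8.5 cylinder gives a regular 8-gon of circumradius 8.5 (constant along its height); (rotated 10° about Z; rotation is an isometry so areas/perimeters/island counts are preserved). The result has 1 disconnected region.

1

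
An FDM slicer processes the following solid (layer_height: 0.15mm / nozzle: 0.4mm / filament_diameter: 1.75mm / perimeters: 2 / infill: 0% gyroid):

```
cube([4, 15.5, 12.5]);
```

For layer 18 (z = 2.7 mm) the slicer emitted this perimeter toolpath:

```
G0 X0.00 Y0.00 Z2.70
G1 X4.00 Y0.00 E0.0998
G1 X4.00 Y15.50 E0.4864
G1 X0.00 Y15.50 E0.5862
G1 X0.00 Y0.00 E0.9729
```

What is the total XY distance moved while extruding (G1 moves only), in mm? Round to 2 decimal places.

Sum the Euclidean lengths of each G1 segment: total = 39.00 mm.

39.00 mm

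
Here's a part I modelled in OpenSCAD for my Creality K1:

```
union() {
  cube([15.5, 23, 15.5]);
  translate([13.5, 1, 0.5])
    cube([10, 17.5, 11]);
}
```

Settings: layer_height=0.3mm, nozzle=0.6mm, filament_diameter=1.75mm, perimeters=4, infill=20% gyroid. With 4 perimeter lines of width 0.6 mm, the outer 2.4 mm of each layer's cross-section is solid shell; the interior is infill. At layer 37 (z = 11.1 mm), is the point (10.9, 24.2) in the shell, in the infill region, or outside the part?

outside

At z = 11.1 mm: the cube is present — its section is the full 15.5×23 rectangle; the 10×17.5 cube at (13.5, 1) contributes its full rectangle; Merging all regions: the regions partially overlap (shared area 35.00 mm²), so overlapping operands fuse into one piece — 1 connected region. Overall, the cross-section is a single solid region. The nearest boundary edge runs (0.00, 23.00)→(15.50, 23.00); distance from the point to it = 1.20 mm. The point is not inside any of the regions above, so it lies outside the cross-section (1.20 mm from the nearest boundary).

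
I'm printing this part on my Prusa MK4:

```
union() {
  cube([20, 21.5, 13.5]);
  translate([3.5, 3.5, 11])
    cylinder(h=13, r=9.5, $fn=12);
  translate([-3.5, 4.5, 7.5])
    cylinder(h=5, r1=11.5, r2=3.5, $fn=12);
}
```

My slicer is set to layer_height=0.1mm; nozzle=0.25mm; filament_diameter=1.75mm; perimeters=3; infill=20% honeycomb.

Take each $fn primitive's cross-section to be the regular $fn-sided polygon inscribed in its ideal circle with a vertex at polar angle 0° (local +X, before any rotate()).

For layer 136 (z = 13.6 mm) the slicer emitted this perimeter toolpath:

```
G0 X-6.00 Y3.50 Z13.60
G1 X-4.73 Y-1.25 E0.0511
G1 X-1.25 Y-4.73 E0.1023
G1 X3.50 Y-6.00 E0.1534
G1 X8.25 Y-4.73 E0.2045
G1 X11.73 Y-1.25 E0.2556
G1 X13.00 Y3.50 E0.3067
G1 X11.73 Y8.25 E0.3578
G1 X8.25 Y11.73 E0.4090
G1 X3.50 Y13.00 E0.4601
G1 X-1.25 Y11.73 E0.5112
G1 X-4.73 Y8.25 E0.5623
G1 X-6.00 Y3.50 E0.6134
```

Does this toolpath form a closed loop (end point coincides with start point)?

Start point (G0): (-6.00, 3.50). End point (last G1): the path returns to the start — closed.

yes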